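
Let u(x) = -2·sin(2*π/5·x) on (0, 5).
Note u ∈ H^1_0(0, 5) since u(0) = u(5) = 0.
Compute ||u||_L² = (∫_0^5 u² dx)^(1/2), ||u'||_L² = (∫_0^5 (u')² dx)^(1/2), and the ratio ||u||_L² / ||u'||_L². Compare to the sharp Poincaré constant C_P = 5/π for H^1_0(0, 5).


||u||_L² / ||u'||_L² = 5/(2*π) < C_P = 5/π.

u(x) = -2·sin(2*π/5·x), so u'(x) = -4*π*cos(2*π*x/5)/5.
Writing u(x) = A·sin(kπx/L) with A = -2 and k = 2, use ∫_0^L sin²(kπx/L) dx = L/2 and ∫_0^L cos²(kπx/L) dx = L/2.
u² = 4·sin²(2*π/5·x) and (u')² = 16*π^2/25·cos²(2*π/5·x), and each of sin², cos² integrates to L/2 = 5/2 over (0, 5).
∫_0^5 u² dx = 10, so ||u||_L² = sqrt(10).
∫_0^5 (u')² dx = 8*π^2/5, so ||u'||_L² = 2*sqrt(10)*π/5.
Ratio ||u||_L² / ||u'||_L² = 5/(2*π).
Sharp Poincaré constant on H^1_0(0, 5) is C_P = L/π = 5/π, achieved by sin(π/5·x).
This is the k = 2 harmonic; the ratio L/(kπ) is strictly less than C_P = L/π, consistent with the sharp inequality ||u||_L² ≤ C_P ||u'||_L².


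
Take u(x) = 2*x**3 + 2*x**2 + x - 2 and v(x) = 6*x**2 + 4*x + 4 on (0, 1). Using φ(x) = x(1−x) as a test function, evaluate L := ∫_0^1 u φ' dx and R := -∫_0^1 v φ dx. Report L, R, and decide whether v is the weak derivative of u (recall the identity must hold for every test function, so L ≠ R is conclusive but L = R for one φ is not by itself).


LHS = -4/5, RHS = -13/10. No, v is not the weak derivative of u.

u(x) = 2*x**3 + 2*x**2 + x - 2, classical derivative u'(x) = 6*x**2 + 4*x + 1.
φ(x) = x(1−x), so φ'(x) = 1 - 2*x.
Note φ(0) = φ(1) = 0, so the boundary term u·φ vanishes.
LHS = ∫_0^1 u(x) φ'(x) dx = ∫_0^1 (-4*x^4 - 2*x^3 + 5*x - 2) dx. Term by term:
  ∫_0^1 -4*x^4 dx = -4/5;  ∫_0^1 -2*x^3 dx = -1/2;  ∫_0^1 5*x dx = 5/2;
  ∫_0^1 -2 dx = -2.
Sum: -4/5 − 1/2 + 5/2 − 2 = -4/5.
So LHS = -4/5.
∫_0^1 v(x) φ(x) dx = ∫_0^1 (-6*x^4 + 2*x^3 + 4*x) dx. Term by term:
  ∫_0^1 -6*x^4 dx = -6/5;  ∫_0^1 2*x^3 dx = 1/2;  ∫_0^1 4*x dx = 2.
Sum: -6/5 + 1/2 + 2 = 13/10.
So RHS = -∫_0^1 v(x) φ(x) dx = -13/10.
LHS − RHS = 1/2 ≠ 0, so the identity fails.
(For a valid weak derivative the identity must hold for EVERY test function, in particular this one. The failure shows v is NOT the weak derivative of u.)
Correct weak derivative would be u'(x) = 6*x**2 + 4*x + 1.


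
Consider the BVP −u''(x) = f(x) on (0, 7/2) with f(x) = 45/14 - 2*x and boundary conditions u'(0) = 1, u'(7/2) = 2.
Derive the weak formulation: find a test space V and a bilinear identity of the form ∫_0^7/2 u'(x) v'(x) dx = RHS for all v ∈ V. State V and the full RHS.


V = H^1(0, 7/2) (v unrestricted at boundary; u is determined up to an additive constant); weak form: ∫_0^7/2 u'v' dx = ∫_0^7/2 (45/14 - 2*x) v dx + 2·v(7/2) − v(0) for all v ∈ V.

Multiply both sides by a test function v and integrate from 0 to 7/2:
  ∫_0^7/2 −u''(x) v(x) dx = ∫_0^7/2 f(x) v(x) dx.
Integrate the LHS by parts once:
  ∫_0^7/2 −u'' v dx = −[u'(x) v(x)]_0^7/2 + ∫_0^7/2 u'(x) v'(x) dx.
Thus ∫_0^7/2 u'(x) v'(x) dx = ∫_0^7/2 f(x) v(x) dx + [u'(x) v(x)]_0^7/2.
Choose V so that boundary terms are either known or forced to vanish.
u has inhomogeneous Neumann u'(0) = 1, u'(7/2) = 2. [u' v]_0^7/2 = (2)·v(7/2) − (1)·v(0) = 2·v(7/2) − v(0). Take V = H^1(0, 7/2); boundary term becomes part of RHS.
Weak formulation: find u (satisfying any essential BC) such that ∫_0^7/2 u'(x) v'(x) dx = ∫_0^7/2 f v dx + 2·v(7/2) − v(0) for all v ∈ V (Neumann data are natural BCs: they enter the RHS as boundary terms).
Substituting f(x) = 45/14 - 2*x, the right-hand side is ∫_0^7/2 (45/14 - 2*x) v dx + 2·v(7/2) − v(0).
Compatibility check (pure Neumann): taking v ≡ 1 ∈ V gives 0 = ∫_0^7/2 f dx + (2) − (1), i.e. ∫_0^7/2 f dx must equal u'(0) − u'(7/2) = -1. Indeed ∫_0^7/2 (45/14 - 2*x) dx = -1, so the data are compatible. The solution is then unique only up to an additive constant (fix it e.g. by requiring ∫_0^7/2 u dx = 0).


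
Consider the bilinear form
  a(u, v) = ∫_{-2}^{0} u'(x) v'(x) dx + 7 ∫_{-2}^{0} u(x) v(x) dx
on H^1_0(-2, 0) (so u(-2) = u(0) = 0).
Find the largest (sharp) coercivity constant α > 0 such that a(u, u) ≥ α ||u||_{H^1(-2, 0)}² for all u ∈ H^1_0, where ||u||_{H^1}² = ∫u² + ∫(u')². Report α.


α = 1

Coercivity of a(·,·) on H^1_0(-2, 0) means a(u, u) ≥ α ||u||_{H^1}² for every u ∈ H^1_0.
The interval has length L = 2, and Poincaré/coercivity depend only on L. Here a(u, u) = ∫(u')² + (7)·∫u².
Here c = 7 ≥ 1, so a(u,u) = ∫(u')² + c∫u² ≥ ∫(u')² + ∫u² = ||u||_{H^1}², i.e. α = 1 works. No larger α is possible: a(u,u) ≥ α||u||_{H^1}² means (1−α)∫(u')² ≥ (α−c)∫u², and for the modes u_n = sin(nπ(x−x₀)/L) (x₀ the left endpoint) one has ∫u_n²/∫(u_n')² = (L/(nπ))² → 0, so a(u_n,u_n)/||u_n||_{H^1}² → 1. Hence the optimal constant is α = 1.
Therefore α = 1.


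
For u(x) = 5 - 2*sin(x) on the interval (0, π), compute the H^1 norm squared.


||u||_{H^1(0,π)}^2 = -40 + 29*π

u'(x) = -2*cos(x).
Expand u² and (u')² and integrate term by term on (0, π), using: for integers n ≥ 1, ∫_0^π sin²(nx) dx = ∫_0^π cos²(nx) dx = π/2; for n ≠ n', ∫_0^π sin(nx)sin(n'x) dx = ∫_0^π cos(nx)cos(n'x) dx = 0; and by product-to-sum, ∫_0^π sin(nx)cos(n'x) dx = ½∫_0^π [sin((n+n')x) + sin((n−n')x)] dx, which is 0 when n+n' is even and 2n/(n²−n'²) when n+n' is odd (it need not vanish on (0, π)). For the constant mode: ∫_0^π 1 dx = π, ∫_0^π cos(nx) dx = 0, ∫_0^π sin(nx) dx = (1−(−1)^n)/n.
  u² squared terms: (5)²·∫1 dx = 25·π = 25*π;  (-2)²·∫sin(x)² dx = 4·π/2 = 2*π.
  u² cross terms: 2·(5)·(-2)·∫1·sin(x) dx = -20·(2) = -40.
  So ∫_0^π u² dx = 25*π + 2*π − 40 = -40 + 27*π.
  (u')² squared terms: (-2)²·∫cos(x)² dx = 4·π/2 = 2*π.
  So ∫_0^π (u')² dx = 2*π.
||u||_{H^1}^2 = (-40 + 27*π) + (2*π) = -40 + 29*π.


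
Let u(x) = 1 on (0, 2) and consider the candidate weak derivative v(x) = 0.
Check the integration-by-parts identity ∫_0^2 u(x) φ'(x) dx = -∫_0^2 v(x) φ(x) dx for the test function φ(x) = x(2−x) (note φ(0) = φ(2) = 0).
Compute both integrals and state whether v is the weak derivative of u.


LHS = 0, RHS = 0. Yes, v = u' weakly.

u(x) = 1, classical derivative u'(x) = 0.
φ(x) = x(2−x), so φ'(x) = 2 - 2*x.
Note φ(0) = φ(2) = 0, so the boundary term u·φ vanishes.
LHS = ∫_0^2 u(x) φ'(x) dx = ∫_0^2 (2 - 2*x) dx. Term by term:
  ∫_0^2 -2*x dx = -4;  ∫_0^2 2 dx = 4.
Sum: -4 + 4 = 0.
So LHS = 0.
∫_0^2 v(x) φ(x) dx = ∫_0^2 (0) dx. Term by term:
  ∫_0^2 0 dx = 0.
So RHS = -∫_0^2 v(x) φ(x) dx = 0.
LHS = RHS, so the identity holds for this test φ.
Moreover u is smooth here and v(x) = u'(x) = 0 pointwise, so the identity holds for every test function. Hence v is the weak derivative of u.


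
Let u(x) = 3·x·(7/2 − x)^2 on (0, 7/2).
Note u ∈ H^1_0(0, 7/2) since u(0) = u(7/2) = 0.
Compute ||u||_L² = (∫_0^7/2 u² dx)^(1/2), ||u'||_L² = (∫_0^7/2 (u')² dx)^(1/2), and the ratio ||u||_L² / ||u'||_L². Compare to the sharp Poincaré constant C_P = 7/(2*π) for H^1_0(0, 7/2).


||u||_L² / ||u'||_L² = sqrt(14)/4 < C_P = 7/(2*π).

u(x) = 3·x·(7/2 − x)^2, so u'(x) = 9*x^2 - 42*x + 147/4.
u(x) = 3·x·(7/2 − x)^2 vanishes at x = 0 and x = 7/2, so u ∈ H^1_0(0, 7/2). Differentiate via the product rule and integrate the resulting polynomials term by term.
  ∫_0^7/2 u² dx = ∫_0^7/2 (9*x^6 - 126*x^5 + 1323*x^4/2 - 3087*x^3/2 + 21609*x^2/16) dx. Term by term:
    ∫_0^7/2 9*x^6 dx = 1058841/128;  ∫_0^7/2 -126*x^5 dx = -2470629/64;  ∫_0^7/2 1323*x^4/2 dx = 22235661/320;
    ∫_0^7/2 -3087*x^3/2 dx = -7411887/128;  ∫_0^7/2 21609*x^2/16 dx = 2470629/128.
  Sum: 1058841/128 − 2470629/64 + 22235661/320 − 7411887/128 + 2470629/128 = 352947/640.
  ∫_0^7/2 (u')² dx = ∫_0^7/2 (81*x^4 - 756*x^3 + 4851*x^2/2 - 3087*x + 21609/16) dx. Term by term:
    ∫_0^7/2 81*x^4 dx = 1361367/160;  ∫_0^7/2 -756*x^3 dx = -453789/16;  ∫_0^7/2 4851*x^2/2 dx = 554631/16;
    ∫_0^7/2 -3087*x dx = -151263/8;  ∫_0^7/2 21609/16 dx = 151263/32.
  Sum: 1361367/160 − 453789/16 + 554631/16 − 151263/8 + 151263/32 = 50421/80.
∫_0^7/2 u² dx = 352947/640, so ||u||_L² = 343*sqrt(30)/80.
∫_0^7/2 (u')² dx = 50421/80, so ||u'||_L² = 49*sqrt(105)/20.
Ratio ||u||_L² / ||u'||_L² = sqrt(14)/4.
Sharp Poincaré constant on H^1_0(0, 7/2) is C_P = L/π = 7/(2*π), achieved by sin(2*π/7·x).
A polynomial bump cannot attain the sharp Poincaré constant (only the first sine eigenfunction does), so the ratio is strictly less than C_P, consistent with ||u||_L² ≤ C_P ||u'||_L².


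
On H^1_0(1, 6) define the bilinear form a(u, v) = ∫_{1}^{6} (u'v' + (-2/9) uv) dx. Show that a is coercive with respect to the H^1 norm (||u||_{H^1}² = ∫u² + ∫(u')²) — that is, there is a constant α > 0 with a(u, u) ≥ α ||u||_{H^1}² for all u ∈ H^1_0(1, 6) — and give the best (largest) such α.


α = (-50/9 + π^2)/(π^2 + 25)

Coercivity of a(·,·) on H^1_0(1, 6) means a(u, u) ≥ α ||u||_{H^1}² for every u ∈ H^1_0.
The interval has length L = 5, and Poincaré/coercivity depend only on L. Here a(u, u) = ∫(u')² + (-2/9)·∫u².
Here c = -2/9 < 0 with |c| < (π/L)² = π^2/25, so coercivity still holds. The condition a(u,u) ≥ α||u||_{H^1}² reads (1−α)∫(u')² ≥ (α−c)∫u². Any admissible α is ≤ 1 (rapidly oscillating u have ∫u²/∫(u')² → 0), and α = 1 would force 0 ≥ (1−c)∫u², impossible since c < 1; so 1−α > 0. By the sharp Poincaré inequality on H^1_0 of an interval of length L, ∫(u')² ≥ (π/L)²∫u² with equality for the first sine mode sin(π(x−x₀)/L) (x₀ the left endpoint), so the inequality holds for all u iff (1−α)(π/L)² ≥ α − c, i.e. α ≤ ((π/L)² + c)/((π/L)² + 1) = (1 + c(L/π)²)/(1 + (L/π)²). (Direct route, valid since c ≤ 0: Poincaré gives c∫u² ≥ c(L/π)²∫(u')², so a(u,u) ≥ (1 + c(L/π)²)∫(u')², while ||u||_{H^1}² ≤ (1 + (L/π)²)∫(u')²; dividing yields the same α.) With (π/L)² = π^2/25 and c = -2/9, the largest admissible constant is α = ((π/L)² + c)/((π/L)² + 1).
Simplifying, α = (-50/9 + π^2)/(π^2 + 25).


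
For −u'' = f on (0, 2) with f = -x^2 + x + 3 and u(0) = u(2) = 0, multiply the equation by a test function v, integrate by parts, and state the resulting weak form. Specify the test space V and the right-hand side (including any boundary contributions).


V = H^1_0(0, 2) (so v(0) = v(2) = 0); weak form: ∫_0^2 u'v' dx = ∫_0^2 (-x^2 + x + 3) v dx for all v ∈ V.

Multiply both sides by a test function v and integrate from 0 to 2:
  ∫_0^2 −u''(x) v(x) dx = ∫_0^2 f(x) v(x) dx.
Integrate the LHS by parts once:
  ∫_0^2 −u'' v dx = −[u'(x) v(x)]_0^2 + ∫_0^2 u'(x) v'(x) dx.
Thus ∫_0^2 u'(x) v'(x) dx = ∫_0^2 f(x) v(x) dx + [u'(x) v(x)]_0^2.
Choose V so that boundary terms are either known or forced to vanish.
u is Dirichlet: u(0) = u(2) = 0. Let V = H^1_0(0, 2); then v(0) = v(2) = 0, and [u' v]_0^2 = 0.
Weak formulation: find u (satisfying any essential BC) such that ∫_0^2 u'(x) v'(x) dx = ∫_0^2 f v dx for all v ∈ V.
Substituting f(x) = -x^2 + x + 3, the right-hand side is ∫_0^2 (-x^2 + x + 3) v dx.


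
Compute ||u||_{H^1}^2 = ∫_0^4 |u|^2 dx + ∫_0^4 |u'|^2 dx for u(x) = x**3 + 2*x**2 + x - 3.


||u||_{H^1}^2 = 206680/21

The H^1 norm (squared) on an interval (0, L) is
  ||u||_{H^1}^2 = ∫_0^L u(x)^2 dx + ∫_0^L u'(x)^2 dx.
Compute u'(x) = 3*x**2 + 4*x + 1.
Then u(x)^2 = x**6 + 4*x**5 + 6*x**4 - 2*x**3 - 11*x**2 - 6*x + 9 and u'(x)^2 = 9*x**4 + 24*x**3 + 22*x**2 + 8*x + 1.
Integrate each monomial from 0 to 4 using ∫_0^4 c·x^n dx = c·4^(n+1)/(n+1):
  ∫_0^4 u(x)^2 dx = ∫_0^4 (x^6 + 4*x^5 + 6*x^4 - 2*x^3 - 11*x^2 - 6*x + 9) dx. Term by term:
    ∫_0^4 x^6 dx = 16384/7;  ∫_0^4 4*x^5 dx = 8192/3;  ∫_0^4 6*x^4 dx = 6144/5;
    ∫_0^4 -2*x^3 dx = -128;  ∫_0^4 -11*x^2 dx = -704/3;  ∫_0^4 -6*x dx = -48;
    ∫_0^4 9 dx = 36.
  Sum: 16384/7 + 8192/3 + 6144/5 − 128 − 704/3 − 48 + 36 = 207388/35.
  ∫_0^4 u'(x)^2 dx = ∫_0^4 (9*x^4 + 24*x^3 + 22*x^2 + 8*x + 1) dx. Term by term:
    ∫_0^4 9*x^4 dx = 9216/5;  ∫_0^4 24*x^3 dx = 1536;  ∫_0^4 22*x^2 dx = 1408/3;
    ∫_0^4 8*x dx = 64;  ∫_0^4 1 dx = 4.
  Sum: 9216/5 + 1536 + 1408/3 + 64 + 4 = 58748/15.
Adding: ||u||_{H^1}^2 = 207388/35 + 58748/15 = 206680/21.


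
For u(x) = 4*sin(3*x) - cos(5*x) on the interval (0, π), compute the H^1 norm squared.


||u||_{H^1(0,π)}^2 = 93*π

u'(x) = 5*sin(5*x) + 12*cos(3*x).
Expand u² and (u')² and integrate term by term on (0, π), using: for integers n ≥ 1, ∫_0^π sin²(nx) dx = ∫_0^π cos²(nx) dx = π/2; for n ≠ n', ∫_0^π sin(nx)sin(n'x) dx = ∫_0^π cos(nx)cos(n'x) dx = 0; and by product-to-sum, ∫_0^π sin(nx)cos(n'x) dx = ½∫_0^π [sin((n+n')x) + sin((n−n')x)] dx, which is 0 when n+n' is even and 2n/(n²−n'²) when n+n' is odd (it need not vanish on (0, π)).
  u² squared terms: (-1)²·∫cos(5x)² dx = 1·π/2 = π/2;  (4)²·∫sin(3x)² dx = 16·π/2 = 8*π.
  u² cross terms: 2·(-1)·(4)·∫cos(5x)·sin(3x) dx = -8·(0) = 0.
  So ∫_0^π u² dx = π/2 + 8*π + 0 = 17*π/2.
  (u')² squared terms: (5)²·∫sin(5x)² dx = 25·π/2 = 25*π/2;  (12)²·∫cos(3x)² dx = 144·π/2 = 72*π.
  (u')² cross terms: 2·(5)·(12)·∫sin(5x)·cos(3x) dx = 120·(0) = 0.
  So ∫_0^π (u')² dx = 25*π/2 + 72*π + 0 = 169*π/2.
||u||_{H^1}^2 = (17*π/2) + (169*π/2) = 93*π.


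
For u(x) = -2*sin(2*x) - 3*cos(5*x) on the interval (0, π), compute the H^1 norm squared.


||u||_{H^1(0,π)}^2 = -416/7 + 127*π

u'(x) = 15*sin(5*x) - 4*cos(2*x).
Expand u² and (u')² and integrate term by term on (0, π), using: for integers n ≥ 1, ∫_0^π sin²(nx) dx = ∫_0^π cos²(nx) dx = π/2; for n ≠ n', ∫_0^π sin(nx)sin(n'x) dx = ∫_0^π cos(nx)cos(n'x) dx = 0; and by product-to-sum, ∫_0^π sin(nx)cos(n'x) dx = ½∫_0^π [sin((n+n')x) + sin((n−n')x)] dx, which is 0 when n+n' is even and 2n/(n²−n'²) when n+n' is odd (it need not vanish on (0, π)).
  u² squared terms: (-3)²·∫cos(5x)² dx = 9·π/2 = 9*π/2;  (-2)²·∫sin(2x)² dx = 4·π/2 = 2*π.
  u² cross terms: 2·(-3)·(-2)·∫cos(5x)·sin(2x) dx = 12·(-4/21) = -16/7.
  So ∫_0^π u² dx = 9*π/2 + 2*π − 16/7 = -16/7 + 13*π/2.
  (u')² squared terms: (-4)²·∫cos(2x)² dx = 16·π/2 = 8*π;  (15)²·∫sin(5x)² dx = 225·π/2 = 225*π/2.
  (u')² cross terms: 2·(-4)·(15)·∫cos(2x)·sin(5x) dx = -120·(10/21) = -400/7.
  So ∫_0^π (u')² dx = 8*π + 225*π/2 − 400/7 = -400/7 + 241*π/2.
||u||_{H^1}^2 = (-16/7 + 13*π/2) + (-400/7 + 241*π/2) = -416/7 + 127*π.


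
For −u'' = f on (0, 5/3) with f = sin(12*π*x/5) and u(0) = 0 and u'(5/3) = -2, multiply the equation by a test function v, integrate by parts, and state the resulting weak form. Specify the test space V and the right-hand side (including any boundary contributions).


V = {v ∈ H^1(0, 5/3) : v(0) = 0} (test functions vanish at x = 0 where u is specified); weak form: ∫_0^5/3 u'v' dx = ∫_0^5/3 (sin(12*π*x/5)) v dx − 2·v(5/3) for all v ∈ V.

Multiply both sides by a test function v and integrate from 0 to 5/3:
  ∫_0^5/3 −u''(x) v(x) dx = ∫_0^5/3 f(x) v(x) dx.
Integrate the LHS by parts once:
  ∫_0^5/3 −u'' v dx = −[u'(x) v(x)]_0^5/3 + ∫_0^5/3 u'(x) v'(x) dx.
Thus ∫_0^5/3 u'(x) v'(x) dx = ∫_0^5/3 f(x) v(x) dx + [u'(x) v(x)]_0^5/3.
Choose V so that boundary terms are either known or forced to vanish.
Mixed BC: u(0) = 0 (Dirichlet) and u'(5/3) = -2 (Neumann). Define V = {v ∈ H^1(0, 5/3) : v(0) = 0}. Then [u' v]_0^5/3 = u'(5/3)·v(5/3) − u'(0)·0 = − 2·v(5/3).
Weak formulation: find u (satisfying any essential BC) such that ∫_0^5/3 u'(x) v'(x) dx = ∫_0^5/3 f v dx − 2·v(5/3) for all v ∈ V (Dirichlet at 0 absorbed into V; Neumann datum at x = 5/3 contributes the boundary term).
Substituting f(x) = sin(12*π*x/5), the right-hand side is ∫_0^5/3 (sin(12*π*x/5)) v dx − 2·v(5/3).


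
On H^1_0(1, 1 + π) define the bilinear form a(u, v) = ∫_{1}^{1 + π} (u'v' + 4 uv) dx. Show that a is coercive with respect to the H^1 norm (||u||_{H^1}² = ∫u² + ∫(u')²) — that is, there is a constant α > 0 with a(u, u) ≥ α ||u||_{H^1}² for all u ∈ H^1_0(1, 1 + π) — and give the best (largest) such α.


α = 1

Coercivity of a(·,·) on H^1_0(1, 1 + π) means a(u, u) ≥ α ||u||_{H^1}² for every u ∈ H^1_0.
The interval has length L = π, and Poincaré/coercivity depend only on L. Here a(u, u) = ∫(u')² + (4)·∫u².
Here c = 4 ≥ 1, so a(u,u) = ∫(u')² + c∫u² ≥ ∫(u')² + ∫u² = ||u||_{H^1}², i.e. α = 1 works. No larger α is possible: a(u,u) ≥ α||u||_{H^1}² means (1−α)∫(u')² ≥ (α−c)∫u², and for the modes u_n = sin(nπ(x−x₀)/L) (x₀ the left endpoint) one has ∫u_n²/∫(u_n')² = (L/(nπ))² → 0, so a(u_n,u_n)/||u_n||_{H^1}² → 1. Hence the optimal constant is α = 1.
Therefore α = 1.


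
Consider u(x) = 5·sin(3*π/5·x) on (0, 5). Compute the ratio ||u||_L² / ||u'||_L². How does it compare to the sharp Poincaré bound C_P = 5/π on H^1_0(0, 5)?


||u||_L² / ||u'||_L² = 5/(3*π) < C_P = 5/π.

u(x) = 5·sin(3*π/5·x), so u'(x) = 3*π*cos(3*π*x/5).
Writing u(x) = A·sin(kπx/L) with A = 5 and k = 3, use ∫_0^L sin²(kπx/L) dx = L/2 and ∫_0^L cos²(kπx/L) dx = L/2.
u² = 25·sin²(3*π/5·x) and (u')² = 9*π^2·cos²(3*π/5·x), and each of sin², cos² integrates to L/2 = 5/2 over (0, 5).
∫_0^5 u² dx = 125/2, so ||u||_L² = 5*sqrt(10)/2.
∫_0^5 (u')² dx = 45*π^2/2, so ||u'||_L² = 3*sqrt(10)*π/2.
Ratio ||u||_L² / ||u'||_L² = 5/(3*π).
Sharp Poincaré constant on H^1_0(0, 5) is C_P = L/π = 5/π, achieved by sin(π/5·x).
This is the k = 3 harmonic; the ratio L/(kπ) is strictly less than C_P = L/π, consistent with the sharp inequality ||u||_L² ≤ C_P ||u'||_L².


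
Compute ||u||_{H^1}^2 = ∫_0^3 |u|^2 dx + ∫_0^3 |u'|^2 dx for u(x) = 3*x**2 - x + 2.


||u||_{H^1}^2 = 6999/10

The H^1 norm (squared) on an interval (0, L) is
  ||u||_{H^1}^2 = ∫_0^L u(x)^2 dx + ∫_0^L u'(x)^2 dx.
Compute u'(x) = 6*x - 1.
Then u(x)^2 = 9*x**4 - 6*x**3 + 13*x**2 - 4*x + 4 and u'(x)^2 = 36*x**2 - 12*x + 1.
Integrate each monomial from 0 to 3 using ∫_0^3 c·x^n dx = c·3^(n+1)/(n+1):
  ∫_0^3 u(x)^2 dx = ∫_0^3 (9*x^4 - 6*x^3 + 13*x^2 - 4*x + 4) dx. Term by term:
    ∫_0^3 9*x^4 dx = 2187/5;  ∫_0^3 -6*x^3 dx = -243/2;  ∫_0^3 13*x^2 dx = 117;
    ∫_0^3 -4*x dx = -18;  ∫_0^3 4 dx = 12.
  Sum: 2187/5 − 243/2 + 117 − 18 + 12 = 4269/10.
  ∫_0^3 u'(x)^2 dx = ∫_0^3 (36*x^2 - 12*x + 1) dx. Term by term:
    ∫_0^3 36*x^2 dx = 324;  ∫_0^3 -12*x dx = -54;  ∫_0^3 1 dx = 3.
  Sum: 324 − 54 + 3 = 273.
Adding: ||u||_{H^1}^2 = 4269/10 + 273 = 6999/10.


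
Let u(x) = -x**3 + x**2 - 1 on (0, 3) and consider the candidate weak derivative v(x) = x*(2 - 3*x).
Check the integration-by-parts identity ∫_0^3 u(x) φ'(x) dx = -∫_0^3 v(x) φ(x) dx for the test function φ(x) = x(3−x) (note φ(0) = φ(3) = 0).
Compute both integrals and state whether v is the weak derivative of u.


LHS = 459/20, RHS = 459/20. Yes, v = u' weakly.

u(x) = -x**3 + x**2 - 1, classical derivative u'(x) = -3*x**2 + 2*x.
φ(x) = x(3−x), so φ'(x) = 3 - 2*x.
Note φ(0) = φ(3) = 0, so the boundary term u·φ vanishes.
LHS = ∫_0^3 u(x) φ'(x) dx = ∫_0^3 (2*x^4 - 5*x^3 + 3*x^2 + 2*x - 3) dx. Term by term:
  ∫_0^3 2*x^4 dx = 486/5;  ∫_0^3 -5*x^3 dx = -405/4;  ∫_0^3 3*x^2 dx = 27;
  ∫_0^3 2*x dx = 9;  ∫_0^3 -3 dx = -9.
Sum: 486/5 − 405/4 + 27 + 9 − 9 = 459/20.
So LHS = 459/20.
∫_0^3 v(x) φ(x) dx = ∫_0^3 (3*x^4 - 11*x^3 + 6*x^2) dx. Term by term:
  ∫_0^3 3*x^4 dx = 729/5;  ∫_0^3 -11*x^3 dx = -891/4;  ∫_0^3 6*x^2 dx = 54.
Sum: 729/5 − 891/4 + 54 = -459/20.
So RHS = -∫_0^3 v(x) φ(x) dx = 459/20.
LHS = RHS, so the identity holds for this test φ.
Moreover u is smooth here and v(x) = u'(x) = -3*x**2 + 2*x pointwise, so the identity holds for every test function. Hence v is the weak derivative of u.


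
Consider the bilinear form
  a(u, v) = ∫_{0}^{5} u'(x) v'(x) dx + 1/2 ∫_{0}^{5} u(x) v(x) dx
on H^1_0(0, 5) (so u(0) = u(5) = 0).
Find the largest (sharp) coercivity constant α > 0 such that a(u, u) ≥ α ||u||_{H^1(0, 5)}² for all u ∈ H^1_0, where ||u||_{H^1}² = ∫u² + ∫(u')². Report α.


α = (π^2 + 25/2)/(π^2 + 25)

Coercivity of a(·,·) on H^1_0(0, 5) means a(u, u) ≥ α ||u||_{H^1}² for every u ∈ H^1_0.
The interval has length L = 5, and Poincaré/coercivity depend only on L. Here a(u, u) = ∫(u')² + (1/2)·∫u².
Here 0 < c = 1/2 < 1. The condition a(u,u) ≥ α||u||_{H^1}² reads (1−α)∫(u')² ≥ (α−c)∫u². Any admissible α is ≤ 1 (rapidly oscillating u have ∫u²/∫(u')² → 0), and α = 1 would force 0 ≥ (1−c)∫u², impossible since c < 1; so 1−α > 0. By the sharp Poincaré inequality on H^1_0 of an interval of length L, ∫(u')² ≥ (π/L)²∫u² with equality for the first sine mode sin(π(x−x₀)/L) (x₀ the left endpoint), so the inequality holds for all u iff (1−α)(π/L)² ≥ α − c, i.e. α ≤ ((π/L)² + c)/((π/L)² + 1) = (1 + c(L/π)²)/(1 + (L/π)²). With (π/L)² = π^2/25 and c = 1/2, the largest admissible constant is α = ((π/L)² + c)/((π/L)² + 1).
Simplifying, α = (π^2 + 25/2)/(π^2 + 25).


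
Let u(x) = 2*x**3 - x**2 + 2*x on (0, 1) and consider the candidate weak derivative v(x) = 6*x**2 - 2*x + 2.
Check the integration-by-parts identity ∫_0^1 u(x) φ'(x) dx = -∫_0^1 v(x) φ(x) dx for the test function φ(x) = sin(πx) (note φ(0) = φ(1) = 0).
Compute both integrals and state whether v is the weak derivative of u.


LHS = -8/π + 24/π^3, RHS = -8/π + 24/π^3. Yes, v = u' weakly.

u(x) = 2*x**3 - x**2 + 2*x, classical derivative u'(x) = 6*x**2 - 2*x + 2.
φ(x) = sin(πx), so φ'(x) = π*cos(π*x).
Note φ(0) = φ(1) = 0, so the boundary term u·φ vanishes.
LHS = ∫_0^1 u(x) φ'(x) dx = ∫_0^1 (2*π*x^3*cos(π*x) - π*x^2*cos(π*x) + 2*π*x*cos(π*x)) dx. Term by term:
  ∫_0^1 -π*x^2*cos(π*x) dx = 2/π;  ∫_0^1 2*π*x*cos(π*x) dx = -4/π;  ∫_0^1 2*π*x^3*cos(π*x) dx = -6/π + 24/π^3.
Sum: 2/π − 4/π + -6/π + 24/π^3 = -8/π + 24/π^3.
So LHS = -8/π + 24/π^3.
∫_0^1 v(x) φ(x) dx = ∫_0^1 (6*x^2*sin(π*x) - 2*x*sin(π*x) + 2*sin(π*x)) dx. Term by term:
  ∫_0^1 2*sin(π*x) dx = 4/π;  ∫_0^1 -2*x*sin(π*x) dx = -2/π;  ∫_0^1 6*x^2*sin(π*x) dx = -24/π^3 + 6/π.
Sum: 4/π − 2/π + -24/π^3 + 6/π = -24/π^3 + 8/π.
So RHS = -∫_0^1 v(x) φ(x) dx = -8/π + 24/π^3.
LHS = RHS, so the identity holds for this test φ.
Moreover u is smooth here and v(x) = u'(x) = 6*x**2 - 2*x + 2 pointwise, so the identity holds for every test function. Hence v is the weak derivative of u.


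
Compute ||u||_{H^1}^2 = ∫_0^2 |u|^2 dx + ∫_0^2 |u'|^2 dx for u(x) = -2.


||u||_{H^1}^2 = 8

The H^1 norm (squared) on an interval (0, L) is
  ||u||_{H^1}^2 = ∫_0^L u(x)^2 dx + ∫_0^L u'(x)^2 dx.
Compute u'(x) = 0.
Then u(x)^2 = 4 and u'(x)^2 = 0.
Integrate each monomial from 0 to 2 using ∫_0^2 c·x^n dx = c·2^(n+1)/(n+1):
  ∫_0^2 u(x)^2 dx = ∫_0^2 (4) dx. Term by term:
    ∫_0^2 4 dx = 8.
  ∫_0^2 u'(x)^2 dx = ∫_0^2 (0) dx. Term by term:
    ∫_0^2 0 dx = 0.
Adding: ||u||_{H^1}^2 = 8 + 0 = 8.


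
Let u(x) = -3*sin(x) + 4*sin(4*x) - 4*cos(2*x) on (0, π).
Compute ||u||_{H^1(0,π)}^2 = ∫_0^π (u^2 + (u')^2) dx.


||u||_{H^1(0,π)}^2 = -80 + 185*π

u'(x) = 8*sin(2*x) - 3*cos(x) + 16*cos(4*x).
Expand u² and (u')² and integrate term by term on (0, π), using: for integers n ≥ 1, ∫_0^π sin²(nx) dx = ∫_0^π cos²(nx) dx = π/2; for n ≠ n', ∫_0^π sin(nx)sin(n'x) dx = ∫_0^π cos(nx)cos(n'x) dx = 0; and by product-to-sum, ∫_0^π sin(nx)cos(n'x) dx = ½∫_0^π [sin((n+n')x) + sin((n−n')x)] dx, which is 0 when n+n' is even and 2n/(n²−n'²) when n+n' is odd (it need not vanish on (0, π)).
  u² squared terms: (-4)²·∫cos(2x)² dx = 16·π/2 = 8*π;  (-3)²·∫sin(x)² dx = 9·π/2 = 9*π/2;  (4)²·∫sin(4x)² dx = 16·π/2 = 8*π.
  u² cross terms: 2·(-4)·(-3)·∫cos(2x)·sin(x) dx = 24·(-2/3) = -16;  2·(-4)·(4)·∫cos(2x)·sin(4x) dx = -32·(0) = 0;  2·(-3)·(4)·∫sin(x)·sin(4x) dx = -24·(0) = 0.
  So ∫_0^π u² dx = 8*π + 9*π/2 + 8*π − 16 + 0 + 0 = -16 + 41*π/2.
  (u')² squared terms: (-3)²·∫cos(x)² dx = 9·π/2 = 9*π/2;  (8)²·∫sin(2x)² dx = 64·π/2 = 32*π;  (16)²·∫cos(4x)² dx = 256·π/2 = 128*π.
  (u')² cross terms: 2·(-3)·(8)·∫cos(x)·sin(2x) dx = -48·(4/3) = -64;  2·(-3)·(16)·∫cos(x)·cos(4x) dx = -96·(0) = 0;  2·(8)·(16)·∫sin(2x)·cos(4x) dx = 256·(0) = 0.
  So ∫_0^π (u')² dx = 9*π/2 + 32*π + 128*π − 64 + 0 + 0 = -64 + 329*π/2.
||u||_{H^1}^2 = (-16 + 41*π/2) + (-64 + 329*π/2) = -80 + 185*π.


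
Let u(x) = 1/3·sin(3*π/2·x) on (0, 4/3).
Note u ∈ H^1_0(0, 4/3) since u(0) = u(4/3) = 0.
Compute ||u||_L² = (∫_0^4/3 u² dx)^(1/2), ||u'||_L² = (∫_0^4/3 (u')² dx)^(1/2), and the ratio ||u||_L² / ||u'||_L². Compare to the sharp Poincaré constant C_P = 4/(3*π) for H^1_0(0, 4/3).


||u||_L² / ||u'||_L² = 2/(3*π) < C_P = 4/(3*π).

u(x) = 1/3·sin(3*π/2·x), so u'(x) = π*cos(3*π*x/2)/2.
Writing u(x) = A·sin(kπx/L) with A = 1/3 and k = 2, use ∫_0^L sin²(kπx/L) dx = L/2 and ∫_0^L cos²(kπx/L) dx = L/2.
u² = 1/9·sin²(3*π/2·x) and (u')² = π^2/4·cos²(3*π/2·x), and each of sin², cos² integrates to L/2 = 2/3 over (0, 4/3).
∫_0^4/3 u² dx = 2/27, so ||u||_L² = sqrt(6)/9.
∫_0^4/3 (u')² dx = π^2/6, so ||u'||_L² = sqrt(6)*π/6.
Ratio ||u||_L² / ||u'||_L² = 2/(3*π).
Sharp Poincaré constant on H^1_0(0, 4/3) is C_P = L/π = 4/(3*π), achieved by sin(3*π/4·x).
This is the k = 2 harmonic; the ratio L/(kπ) is strictly less than C_P = L/π, consistent with the sharp inequality ||u||_L² ≤ C_P ||u'||_L².


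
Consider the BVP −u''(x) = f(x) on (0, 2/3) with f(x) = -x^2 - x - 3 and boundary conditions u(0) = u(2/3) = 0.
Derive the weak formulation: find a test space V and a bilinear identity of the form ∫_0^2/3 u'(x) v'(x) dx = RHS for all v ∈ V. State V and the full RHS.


V = H^1_0(0, 2/3) (so v(0) = v(2/3) = 0); weak form: ∫_0^2/3 u'v' dx = ∫_0^2/3 (-x^2 - x - 3) v dx for all v ∈ V.

Multiply both sides by a test function v and integrate from 0 to 2/3:
  ∫_0^2/3 −u''(x) v(x) dx = ∫_0^2/3 f(x) v(x) dx.
Integrate the LHS by parts once:
  ∫_0^2/3 −u'' v dx = −[u'(x) v(x)]_0^2/3 + ∫_0^2/3 u'(x) v'(x) dx.
Thus ∫_0^2/3 u'(x) v'(x) dx = ∫_0^2/3 f(x) v(x) dx + [u'(x) v(x)]_0^2/3.
Choose V so that boundary terms are either known or forced to vanish.
u is Dirichlet: u(0) = u(2/3) = 0. Let V = H^1_0(0, 2/3); then v(0) = v(2/3) = 0, and [u' v]_0^2/3 = 0.
Weak formulation: find u (satisfying any essential BC) such that ∫_0^2/3 u'(x) v'(x) dx = ∫_0^2/3 f v dx for all v ∈ V.
Substituting f(x) = -x^2 - x - 3, the right-hand side is ∫_0^2/3 (-x^2 - x - 3) v dx.


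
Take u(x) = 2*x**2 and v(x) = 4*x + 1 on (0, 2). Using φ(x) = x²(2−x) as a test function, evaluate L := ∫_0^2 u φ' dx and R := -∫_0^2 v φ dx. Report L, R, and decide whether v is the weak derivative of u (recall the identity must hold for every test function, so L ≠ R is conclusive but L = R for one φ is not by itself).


LHS = -32/5, RHS = -116/15. No, v is not the weak derivative of u.

u(x) = 2*x**2, classical derivative u'(x) = 4*x.
φ(x) = x²(2−x), so φ'(x) = x*(4 - 3*x).
Note φ(0) = φ(2) = 0, so the boundary term u·φ vanishes.
LHS = ∫_0^2 u(x) φ'(x) dx = ∫_0^2 (-6*x^4 + 8*x^3) dx. Term by term:
  ∫_0^2 -6*x^4 dx = -192/5;  ∫_0^2 8*x^3 dx = 32.
Sum: -192/5 + 32 = -32/5.
So LHS = -32/5.
∫_0^2 v(x) φ(x) dx = ∫_0^2 (-4*x^4 + 7*x^3 + 2*x^2) dx. Term by term:
  ∫_0^2 -4*x^4 dx = -128/5;  ∫_0^2 7*x^3 dx = 28;  ∫_0^2 2*x^2 dx = 16/3.
Sum: -128/5 + 28 + 16/3 = 116/15.
So RHS = -∫_0^2 v(x) φ(x) dx = -116/15.
LHS − RHS = 4/3 ≠ 0, so the identity fails.
(For a valid weak derivative the identity must hold for EVERY test function, in particular this one. The failure shows v is NOT the weak derivative of u.)
Correct weak derivative would be u'(x) = 4*x.


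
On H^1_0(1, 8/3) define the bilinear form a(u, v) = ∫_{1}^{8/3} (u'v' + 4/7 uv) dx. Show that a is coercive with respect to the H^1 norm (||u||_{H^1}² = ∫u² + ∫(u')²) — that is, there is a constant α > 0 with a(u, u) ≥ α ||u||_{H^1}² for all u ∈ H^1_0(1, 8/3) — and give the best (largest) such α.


α = (100 + 63*π^2)/(7*(25 + 9*π^2))

Coercivity of a(·,·) on H^1_0(1, 8/3) means a(u, u) ≥ α ||u||_{H^1}² for every u ∈ H^1_0.
The interval has length L = 5/3, and Poincaré/coercivity depend only on L. Here a(u, u) = ∫(u')² + (4/7)·∫u².
Here 0 < c = 4/7 < 1. The condition a(u,u) ≥ α||u||_{H^1}² reads (1−α)∫(u')² ≥ (α−c)∫u². Any admissible α is ≤ 1 (rapidly oscillating u have ∫u²/∫(u')² → 0), and α = 1 would force 0 ≥ (1−c)∫u², impossible since c < 1; so 1−α > 0. By the sharp Poincaré inequality on H^1_0 of an interval of length L, ∫(u')² ≥ (π/L)²∫u² with equality for the first sine mode sin(π(x−x₀)/L) (x₀ the left endpoint), so the inequality holds for all u iff (1−α)(π/L)² ≥ α − c, i.e. α ≤ ((π/L)² + c)/((π/L)² + 1) = (1 + c(L/π)²)/(1 + (L/π)²). With (π/L)² = 9*π^2/25 and c = 4/7, the largest admissible constant is α = ((π/L)² + c)/((π/L)² + 1).
Simplifying, α = (100 + 63*π^2)/(7*(25 + 9*π^2)).


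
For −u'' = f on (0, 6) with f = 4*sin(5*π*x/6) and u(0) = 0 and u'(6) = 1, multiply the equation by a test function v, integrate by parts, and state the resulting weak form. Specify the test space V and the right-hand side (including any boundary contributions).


V = {v ∈ H^1(0, 6) : v(0) = 0} (test functions vanish at x = 0 where u is specified); weak form: ∫_0^6 u'v' dx = ∫_0^6 (4*sin(5*π*x/6)) v dx + v(6) for all v ∈ V.

Multiply both sides by a test function v and integrate from 0 to 6:
  ∫_0^6 −u''(x) v(x) dx = ∫_0^6 f(x) v(x) dx.
Integrate the LHS by parts once:
  ∫_0^6 −u'' v dx = −[u'(x) v(x)]_0^6 + ∫_0^6 u'(x) v'(x) dx.
Thus ∫_0^6 u'(x) v'(x) dx = ∫_0^6 f(x) v(x) dx + [u'(x) v(x)]_0^6.
Choose V so that boundary terms are either known or forced to vanish.
Mixed BC: u(0) = 0 (Dirichlet) and u'(6) = 1 (Neumann). Define V = {v ∈ H^1(0, 6) : v(0) = 0}. Then [u' v]_0^6 = u'(6)·v(6) − u'(0)·0 = v(6).
Weak formulation: find u (satisfying any essential BC) such that ∫_0^6 u'(x) v'(x) dx = ∫_0^6 f v dx + v(6) for all v ∈ V (Dirichlet at 0 absorbed into V; Neumann datum at x = 6 contributes the boundary term).
Substituting f(x) = 4*sin(5*π*x/6), the right-hand side is ∫_0^6 (4*sin(5*π*x/6)) v dx + v(6).


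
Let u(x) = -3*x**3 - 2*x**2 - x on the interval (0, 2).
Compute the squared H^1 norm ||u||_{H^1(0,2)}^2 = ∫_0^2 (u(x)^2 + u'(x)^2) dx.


||u||_{H^1}^2 = 135482/105

The H^1 norm (squared) on an interval (0, L) is
  ||u||_{H^1}^2 = ∫_0^L u(x)^2 dx + ∫_0^L u'(x)^2 dx.
Compute u'(x) = -9*x**2 - 4*x - 1.
Then u(x)^2 = 9*x**6 + 12*x**5 + 10*x**4 + 4*x**3 + x**2 and u'(x)^2 = 81*x**4 + 72*x**3 + 34*x**2 + 8*x + 1.
Integrate each monomial from 0 to 2 using ∫_0^2 c·x^n dx = c·2^(n+1)/(n+1):
  ∫_0^2 u(x)^2 dx = ∫_0^2 (9*x^6 + 12*x^5 + 10*x^4 + 4*x^3 + x^2) dx. Term by term:
    ∫_0^2 9*x^6 dx = 1152/7;  ∫_0^2 12*x^5 dx = 128;  ∫_0^2 10*x^4 dx = 64;
    ∫_0^2 4*x^3 dx = 16;  ∫_0^2 x^2 dx = 8/3.
  Sum: 1152/7 + 128 + 64 + 16 + 8/3 = 7880/21.
  ∫_0^2 u'(x)^2 dx = ∫_0^2 (81*x^4 + 72*x^3 + 34*x^2 + 8*x + 1) dx. Term by term:
    ∫_0^2 81*x^4 dx = 2592/5;  ∫_0^2 72*x^3 dx = 288;  ∫_0^2 34*x^2 dx = 272/3;
    ∫_0^2 8*x dx = 16;  ∫_0^2 1 dx = 2.
  Sum: 2592/5 + 288 + 272/3 + 16 + 2 = 13726/15.
Adding: ||u||_{H^1}^2 = 7880/21 + 13726/15 = 135482/105.


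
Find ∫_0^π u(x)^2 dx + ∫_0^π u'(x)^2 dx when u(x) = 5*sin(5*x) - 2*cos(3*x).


||u||_{H^1(0,π)}^2 = 345*π

u'(x) = 6*sin(3*x) + 25*cos(5*x).
Expand u² and (u')² and integrate term by term on (0, π), using: for integers n ≥ 1, ∫_0^π sin²(nx) dx = ∫_0^π cos²(nx) dx = π/2; for n ≠ n', ∫_0^π sin(nx)sin(n'x) dx = ∫_0^π cos(nx)cos(n'x) dx = 0; and by product-to-sum, ∫_0^π sin(nx)cos(n'x) dx = ½∫_0^π [sin((n+n')x) + sin((n−n')x)] dx, which is 0 when n+n' is even and 2n/(n²−n'²) when n+n' is odd (it need not vanish on (0, π)).
  u² squared terms: (-2)²·∫cos(3x)² dx = 4·π/2 = 2*π;  (5)²·∫sin(5x)² dx = 25·π/2 = 25*π/2.
  u² cross terms: 2·(-2)·(5)·∫cos(3x)·sin(5x) dx = -20·(0) = 0.
  So ∫_0^π u² dx = 2*π + 25*π/2 + 0 = 29*π/2.
  (u')² squared terms: (6)²·∫sin(3x)² dx = 36·π/2 = 18*π;  (25)²·∫cos(5x)² dx = 625·π/2 = 625*π/2.
  (u')² cross terms: 2·(6)·(25)·∫sin(3x)·cos(5x) dx = 300·(0) = 0.
  So ∫_0^π (u')² dx = 18*π + 625*π/2 + 0 = 661*π/2.
||u||_{H^1}^2 = (29*π/2) + (661*π/2) = 345*π.


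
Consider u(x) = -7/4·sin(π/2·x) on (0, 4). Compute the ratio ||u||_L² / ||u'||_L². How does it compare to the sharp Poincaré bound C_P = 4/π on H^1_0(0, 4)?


||u||_L² / ||u'||_L² = 2/π < C_P = 4/π.

u(x) = -7/4·sin(π/2·x), so u'(x) = -7*π*cos(π*x/2)/8.
Writing u(x) = A·sin(kπx/L) with A = -7/4 and k = 2, use ∫_0^L sin²(kπx/L) dx = L/2 and ∫_0^L cos²(kπx/L) dx = L/2.
u² = 49/16·sin²(π/2·x) and (u')² = 49*π^2/64·cos²(π/2·x), and each of sin², cos² integrates to L/2 = 2 over (0, 4).
∫_0^4 u² dx = 49/8, so ||u||_L² = 7*sqrt(2)/4.
∫_0^4 (u')² dx = 49*π^2/32, so ||u'||_L² = 7*sqrt(2)*π/8.
Ratio ||u||_L² / ||u'||_L² = 2/π.
Sharp Poincaré constant on H^1_0(0, 4) is C_P = L/π = 4/π, achieved by sin(π/4·x).
This is the k = 2 harmonic; the ratio L/(kπ) is strictly less than C_P = L/π, consistent with the sharp inequality ||u||_L² ≤ C_P ||u'||_L².


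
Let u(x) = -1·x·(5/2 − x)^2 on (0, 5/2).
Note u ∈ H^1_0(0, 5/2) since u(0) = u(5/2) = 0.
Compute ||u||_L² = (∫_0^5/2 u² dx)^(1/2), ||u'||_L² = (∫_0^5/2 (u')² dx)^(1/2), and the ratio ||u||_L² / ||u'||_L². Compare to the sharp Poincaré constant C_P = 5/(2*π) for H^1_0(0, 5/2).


||u||_L² / ||u'||_L² = 5*sqrt(14)/28 < C_P = 5/(2*π).

u(x) = -1·x·(5/2 − x)^2, so u'(x) = (5 - 6*x)*(2*x - 5)/4.
u(x) = -1·x·(5/2 − x)^2 vanishes at x = 0 and x = 5/2, so u ∈ H^1_0(0, 5/2). Differentiate via the product rule and integrate the resulting polynomials term by term.
  ∫_0^5/2 u² dx = ∫_0^5/2 (x^6 - 10*x^5 + 75*x^4/2 - 125*x^3/2 + 625*x^2/16) dx. Term by term:
    ∫_0^5/2 x^6 dx = 78125/896;  ∫_0^5/2 -10*x^5 dx = -78125/192;  ∫_0^5/2 75*x^4/2 dx = 46875/64;
    ∫_0^5/2 -125*x^3/2 dx = -78125/128;  ∫_0^5/2 625*x^2/16 dx = 78125/384.
  Sum: 78125/896 − 78125/192 + 46875/64 − 78125/128 + 78125/384 = 15625/2688.
  ∫_0^5/2 (u')² dx = ∫_0^5/2 (9*x^4 - 60*x^3 + 275*x^2/2 - 125*x + 625/16) dx. Term by term:
    ∫_0^5/2 9*x^4 dx = 5625/32;  ∫_0^5/2 -60*x^3 dx = -9375/16;  ∫_0^5/2 275*x^2/2 dx = 34375/48;
    ∫_0^5/2 -125*x dx = -3125/8;  ∫_0^5/2 625/16 dx = 3125/32.
  Sum: 5625/32 − 9375/16 + 34375/48 − 3125/8 + 3125/32 = 625/48.
∫_0^5/2 u² dx = 15625/2688, so ||u||_L² = 125*sqrt(42)/336.
∫_0^5/2 (u')² dx = 625/48, so ||u'||_L² = 25*sqrt(3)/12.
Ratio ||u||_L² / ||u'||_L² = 5*sqrt(14)/28.
Sharp Poincaré constant on H^1_0(0, 5/2) is C_P = L/π = 5/(2*π), achieved by sin(2*π/5·x).
A polynomial bump cannot attain the sharp Poincaré constant (only the first sine eigenfunction does), so the ratio is strictly less than C_P, consistent with ||u||_L² ≤ C_P ||u'||_L².


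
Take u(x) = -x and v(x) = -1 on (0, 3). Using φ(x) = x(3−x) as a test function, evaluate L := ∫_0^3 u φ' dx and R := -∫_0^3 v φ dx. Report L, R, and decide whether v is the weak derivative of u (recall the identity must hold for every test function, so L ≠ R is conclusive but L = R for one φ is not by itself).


LHS = 9/2, RHS = 9/2. Yes, v = u' weakly.

u(x) = -x, classical derivative u'(x) = -1.
φ(x) = x(3−x), so φ'(x) = 3 - 2*x.
Note φ(0) = φ(3) = 0, so the boundary term u·φ vanishes.
LHS = ∫_0^3 u(x) φ'(x) dx = ∫_0^3 (2*x^2 - 3*x) dx. Term by term:
  ∫_0^3 2*x^2 dx = 18;  ∫_0^3 -3*x dx = -27/2.
Sum: 18 − 27/2 = 9/2.
So LHS = 9/2.
∫_0^3 v(x) φ(x) dx = ∫_0^3 (x^2 - 3*x) dx. Term by term:
  ∫_0^3 x^2 dx = 9;  ∫_0^3 -3*x dx = -27/2.
Sum: 9 − 27/2 = -9/2.
So RHS = -∫_0^3 v(x) φ(x) dx = 9/2.
LHS = RHS, so the identity holds for this test φ.
Moreover u is smooth here and v(x) = u'(x) = -1 pointwise, so the identity holds for every test function. Hence v is the weak derivative of u.


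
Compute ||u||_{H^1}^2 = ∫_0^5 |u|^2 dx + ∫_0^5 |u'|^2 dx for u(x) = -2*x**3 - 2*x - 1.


||u||_{H^1}^2 = 1554200/21

The H^1 norm (squared) on an interval (0, L) is
  ||u||_{H^1}^2 = ∫_0^L u(x)^2 dx + ∫_0^L u'(x)^2 dx.
Compute u'(x) = -6*x**2 - 2.
Then u(x)^2 = 4*x**6 + 8*x**4 + 4*x**3 + 4*x**2 + 4*x + 1 and u'(x)^2 = 36*x**4 + 24*x**2 + 4.
Integrate each monomial from 0 to 5 using ∫_0^5 c·x^n dx = c·5^(n+1)/(n+1):
  ∫_0^5 u(x)^2 dx = ∫_0^5 (4*x^6 + 8*x^4 + 4*x^3 + 4*x^2 + 4*x + 1) dx. Term by term:
    ∫_0^5 4*x^6 dx = 312500/7;  ∫_0^5 8*x^4 dx = 5000;  ∫_0^5 4*x^3 dx = 625;
    ∫_0^5 4*x^2 dx = 500/3;  ∫_0^5 4*x dx = 50;  ∫_0^5 1 dx = 5.
  Sum: 312500/7 + 5000 + 625 + 500/3 + 50 + 5 = 1060280/21.
  ∫_0^5 u'(x)^2 dx = ∫_0^5 (36*x^4 + 24*x^2 + 4) dx. Term by term:
    ∫_0^5 36*x^4 dx = 22500;  ∫_0^5 24*x^2 dx = 1000;  ∫_0^5 4 dx = 20.
  Sum: 22500 + 1000 + 20 = 23520.
Adding: ||u||_{H^1}^2 = 1060280/21 + 23520 = 1554200/21.


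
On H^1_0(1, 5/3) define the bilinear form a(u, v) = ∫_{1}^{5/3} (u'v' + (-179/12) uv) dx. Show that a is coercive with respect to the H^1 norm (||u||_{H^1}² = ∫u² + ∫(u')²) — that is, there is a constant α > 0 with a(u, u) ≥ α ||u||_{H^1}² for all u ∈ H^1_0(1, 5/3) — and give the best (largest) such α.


α = (-179 + 27*π^2)/(3*(4 + 9*π^2))

Coercivity of a(·,·) on H^1_0(1, 5/3) means a(u, u) ≥ α ||u||_{H^1}² for every u ∈ H^1_0.
The interval has length L = 2/3, and Poincaré/coercivity depend only on L. Here a(u, u) = ∫(u')² + (-179/12)·∫u².
Here c = -179/12 < 0 with |c| < (π/L)² = 9*π^2/4, so coercivity still holds. The condition a(u,u) ≥ α||u||_{H^1}² reads (1−α)∫(u')² ≥ (α−c)∫u². Any admissible α is ≤ 1 (rapidly oscillating u have ∫u²/∫(u')² → 0), and α = 1 would force 0 ≥ (1−c)∫u², impossible since c < 1; so 1−α > 0. By the sharp Poincaré inequality on H^1_0 of an interval of length L, ∫(u')² ≥ (π/L)²∫u² with equality for the first sine mode sin(π(x−x₀)/L) (x₀ the left endpoint), so the inequality holds for all u iff (1−α)(π/L)² ≥ α − c, i.e. α ≤ ((π/L)² + c)/((π/L)² + 1) = (1 + c(L/π)²)/(1 + (L/π)²). (Direct route, valid since c ≤ 0: Poincaré gives c∫u² ≥ c(L/π)²∫(u')², so a(u,u) ≥ (1 + c(L/π)²)∫(u')², while ||u||_{H^1}² ≤ (1 + (L/π)²)∫(u')²; dividing yields the same α.) With (π/L)² = 9*π^2/4 and c = -179/12, the largest admissible constant is α = ((π/L)² + c)/((π/L)² + 1).
Simplifying, α = (-179 + 27*π^2)/(3*(4 + 9*π^2)).


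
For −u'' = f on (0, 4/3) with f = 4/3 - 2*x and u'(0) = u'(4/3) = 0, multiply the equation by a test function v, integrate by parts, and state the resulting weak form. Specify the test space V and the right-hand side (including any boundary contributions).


V = H^1(0, 4/3) (no boundary constraint on v; u is determined up to an additive constant); weak form: ∫_0^4/3 u'v' dx = ∫_0^4/3 (4/3 - 2*x) v dx for all v ∈ V.

Multiply both sides by a test function v and integrate from 0 to 4/3:
  ∫_0^4/3 −u''(x) v(x) dx = ∫_0^4/3 f(x) v(x) dx.
Integrate the LHS by parts once:
  ∫_0^4/3 −u'' v dx = −[u'(x) v(x)]_0^4/3 + ∫_0^4/3 u'(x) v'(x) dx.
Thus ∫_0^4/3 u'(x) v'(x) dx = ∫_0^4/3 f(x) v(x) dx + [u'(x) v(x)]_0^4/3.
Choose V so that boundary terms are either known or forced to vanish.
u has homogeneous Neumann: u'(0) = u'(4/3) = 0. So [u' v]_0^4/3 = 0·v(4/3) − 0·v(0) = 0 for any v; take V = H^1(0, 4/3).
Weak formulation: find u (satisfying any essential BC) such that ∫_0^4/3 u'(x) v'(x) dx = ∫_0^4/3 f v dx for all v ∈ V (homogeneous Neumann, so boundary terms vanish).
Substituting f(x) = 4/3 - 2*x, the right-hand side is ∫_0^4/3 (4/3 - 2*x) v dx.
Compatibility check (pure Neumann): taking v ≡ 1 ∈ V gives 0 = ∫_0^4/3 f dx + (0) − (0), i.e. ∫_0^4/3 f dx must equal u'(0) − u'(4/3) = 0. Indeed ∫_0^4/3 (4/3 - 2*x) dx = 0, so the data are compatible. The solution is then unique only up to an additive constant (fix it e.g. by requiring ∫_0^4/3 u dx = 0).
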